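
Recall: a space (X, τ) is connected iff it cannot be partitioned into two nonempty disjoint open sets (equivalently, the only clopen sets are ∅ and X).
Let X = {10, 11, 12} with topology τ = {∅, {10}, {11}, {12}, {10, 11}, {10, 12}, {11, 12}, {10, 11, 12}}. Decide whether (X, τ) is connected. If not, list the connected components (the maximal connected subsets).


(X, τ) is disconnected; components = [{10}, {11}, {12}].

Find clopen sets (U ∈ τ with X ∖ U ∈ τ):
  U = ∅, X ∖ U = {10, 11, 12} — both open, so U is clopen.
  U = {10}, X ∖ U = {11, 12} — both open, so U is clopen.
  U = {11}, X ∖ U = {10, 12} — both open, so U is clopen.
  U = {12}, X ∖ U = {10, 11} — both open, so U is clopen.
  U = {10, 11}, X ∖ U = {12} — both open, so U is clopen.
  U = {10, 12}, X ∖ U = {11} — both open, so U is clopen.
  U = {11, 12}, X ∖ U = {10} — both open, so U is clopen.
  U = {10, 11, 12}, X ∖ U = ∅ — both open, so U is clopen.
Nontrivial clopen(s) exist: e.g. {11}. So (X, τ) is disconnected.
Compute connected components by grouping points that agree on all clopens:
  component: {10}
  component: {11}
  component: {12}


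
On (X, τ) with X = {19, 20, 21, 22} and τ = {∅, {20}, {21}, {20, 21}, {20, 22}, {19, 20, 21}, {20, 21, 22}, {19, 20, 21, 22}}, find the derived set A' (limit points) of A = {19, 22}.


A' = ∅

For each x ∈ X, list the open sets U ∈ τ with x ∈ U, then check whether U ∩ (A ∖ {x}) ≠ ∅ for every such U.
  x = 19: open {19, 20, 21} ∋ x has {19, 20, 21} ∩ (A ∖ {19}) = ∅, so x is NOT a limit point.
  x = 20: open {20} ∋ x has {20} ∩ (A ∖ {20}) = ∅, so x is NOT a limit point.
  x = 21: open {21} ∋ x has {21} ∩ (A ∖ {21}) = ∅, so x is NOT a limit point.
  x = 22: open {20, 22} ∋ x has {20, 22} ∩ (A ∖ {22}) = ∅, so x is NOT a limit point.
Collecting: A' = ∅.


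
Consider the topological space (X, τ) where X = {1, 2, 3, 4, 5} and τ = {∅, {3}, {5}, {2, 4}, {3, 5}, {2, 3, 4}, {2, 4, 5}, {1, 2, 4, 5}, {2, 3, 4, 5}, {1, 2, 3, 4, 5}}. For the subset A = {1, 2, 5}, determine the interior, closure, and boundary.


int(A) = {5}, cl(A) = {1, 2, 4, 5}, ∂A = {1, 2, 4}.

Closed sets in (X, τ) are complements of opens:
  closed(X, τ) = {∅, {1}, {3}, {1, 3}, {1, 5}, {1, 2, 4}, {1, 3, 5}, {1, 2, 3, 4}, {1, 2, 4, 5}, {1, 2, 3, 4, 5}}.
int(A) = ⋃ {U ∈ τ : U ⊆ A}. Opens contained in A: ∅, {5}.
Taking the union of these: int(A) = {5}.
cl(A) = ⋂ {C closed : A ⊆ C}. Closed sets containing A: {1, 2, 4, 5}, {1, 2, 3, 4, 5}.
Intersecting these: cl(A) = {1, 2, 4, 5}.
∂A = cl(A) ∖ int(A) = {1, 2, 4, 5} ∖ {5} = {1, 2, 4}.


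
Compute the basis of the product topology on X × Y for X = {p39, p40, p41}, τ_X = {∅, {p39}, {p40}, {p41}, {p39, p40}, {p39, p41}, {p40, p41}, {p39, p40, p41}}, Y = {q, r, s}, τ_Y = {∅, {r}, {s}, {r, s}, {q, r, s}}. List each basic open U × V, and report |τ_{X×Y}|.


Basis B = {∅ × ∅, {p39} × {r}, {p39} × {s}, {p40} × {r}, {p40} × {s}, {p41} × {r}, {p41} × {s}, {p39} × {r, s}, {p39, p40} × {r}, {p39, p41} × {r}, {p39, p40} × {s}, {p39, p41} × {s}, {p40} × {r, s}, {p40, p41} × {r}, {p40, p41} × {s}, {p41} × {r, s}, {p39} × {q, r, s}, {p39, p40, p41} × {r}, {p39, p40, p41} × {s}, {p40} × {q, r, s}, {p41} × {q, r, s}, {p39, p40} × {r, s}, {p39, p41} × {r, s}, {p40, p41} × {r, s}, {p39, p40} × {q, r, s}, {p39, p41} × {q, r, s}, {p39, p40, p41} × {r, s}, {p40, p41} × {q, r, s}, {p39, p40, p41} × {q, r, s}}; |τ_{X×Y}| = 125.

Enumerate products U × V with U ∈ τ_X, V ∈ τ_Y (deduplicated):
  ∅ × ∅ = {} (∅)
  {p39} × {r} = {(p39,r)}
  {p39} × {s} = {(p39,s)}
  {p40} × {r} = {(p40,r)}
  {p40} × {s} = {(p40,s)}
  {p41} × {r} = {(p41,r)}
  {p41} × {s} = {(p41,s)}
  {p39} × {r, s} = {(p39,r), (p39,s)}
  {p39, p40} × {r} = {(p39,r), (p40,r)}
  {p39, p41} × {r} = {(p39,r), (p41,r)}
  {p39, p40} × {s} = {(p39,s), (p40,s)}
  {p39, p41} × {s} = {(p39,s), (p41,s)}
  {p40} × {r, s} = {(p40,r), (p40,s)}
  {p40, p41} × {r} = {(p40,r), (p41,r)}
  {p40, p41} × {s} = {(p40,s), (p41,s)}
  {p41} × {r, s} = {(p41,r), (p41,s)}
  {p39} × {q, r, s} = {(p39,q), (p39,r), (p39,s)}
  {p39, p40, p41} × {r} = {(p39,r), (p40,r), (p41,r)}
  {p39, p40, p41} × {s} = {(p39,s), (p40,s), (p41,s)}
  {p40} × {q, r, s} = {(p40,q), (p40,r), (p40,s)}
  {p41} × {q, r, s} = {(p41,q), (p41,r), (p41,s)}
  {p39, p40} × {r, s} = {(p39,r), (p39,s), (p40,r), (p40,s)}
  {p39, p41} × {r, s} = {(p39,r), (p39,s), (p41,r), (p41,s)}
  {p40, p41} × {r, s} = {(p40,r), (p40,s), (p41,r), (p41,s)}
  {p39, p40} × {q, r, s} = {(p39,q), (p39,r), (p39,s), (p40,q), (p40,r), (p40,s)}
  {p39, p41} × {q, r, s} = {(p39,q), (p39,r), (p39,s), (p41,q), (p41,r), (p41,s)}
  {p39, p40, p41} × {r, s} = {(p39,r), (p39,s), (p40,r), (p40,s), (p41,r), (p41,s)}
  {p40, p41} × {q, r, s} = {(p40,q), (p40,r), (p40,s), (p41,q), (p41,r), (p41,s)}
  {p39, p40, p41} × {q, r, s} = {(p39,q), (p39,r), (p39,s), (p40,q), (p40,r), (p40,s), (p41,q), (p41,r), (p41,s)}
These 29 distinct sets form the basis B.
Close under arbitrary unions to get τ_{X×Y}; counting gives |τ_{X×Y}| = 125.


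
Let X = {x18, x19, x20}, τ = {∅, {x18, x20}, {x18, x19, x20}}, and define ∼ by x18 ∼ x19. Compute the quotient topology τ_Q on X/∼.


X/∼ = {[x18=x19], [x20]}; |τ_Q| = 2.

Equivalence classes: [x18=x19], [x20].
Quotient map π: X → X/∼ sends x18 ↦ [x18=x19], x19 ↦ [x18=x19], x20 ↦ [x20].
For each subset V ⊆ X/∼, compute π^{-1}(V) ⊆ X and check whether π^{-1}(V) ∈ τ. V is open in τ_Q iff π^{-1}(V) ∈ τ.
  V = {}: π^{-1}(V) = ∅ ∈ τ ✓.
  V = {[x18=x19]}: π^{-1}(V) = {x18, x19} ∉ τ ✗.
  V = {[x20]}: π^{-1}(V) = {x20} ∉ τ ✗.
  V = {[x18=x19], [x20]}: π^{-1}(V) = {x18, x19, x20} ∈ τ ✓.
Open sets in the quotient: τ_Q = {{}, {[x18=x19], [x20]}} (2 elements).


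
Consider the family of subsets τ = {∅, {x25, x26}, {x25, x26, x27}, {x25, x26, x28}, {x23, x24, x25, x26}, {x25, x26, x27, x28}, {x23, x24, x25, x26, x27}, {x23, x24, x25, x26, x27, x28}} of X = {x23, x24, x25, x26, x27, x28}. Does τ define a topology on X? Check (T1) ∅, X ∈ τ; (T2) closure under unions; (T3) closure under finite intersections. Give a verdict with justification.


τ is NOT a topology on X.

Axiom (T1): ∅ ∈ τ? Yes; X ∈ τ? Yes.
Axiom (T2/T3): check pairwise unions and intersections of members of τ.
Counterexample for (T2): {x25, x26, x28} ∪ {x23, x24, x25, x26} = {x23, x24, x25, x26, x28} ∉ τ. Therefore τ is NOT a topology.


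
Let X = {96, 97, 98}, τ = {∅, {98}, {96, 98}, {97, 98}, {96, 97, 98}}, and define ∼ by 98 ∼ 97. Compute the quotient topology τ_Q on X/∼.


X/∼ = {[96], [97=98]}; |τ_Q| = 3.

Equivalence classes: [96], [97=98].
Quotient map π: X → X/∼ sends 96 ↦ [96], 97 ↦ [97=98], 98 ↦ [97=98].
For each subset V ⊆ X/∼, compute π^{-1}(V) ⊆ X and check whether π^{-1}(V) ∈ τ. V is open in τ_Q iff π^{-1}(V) ∈ τ.
  V = {}: π^{-1}(V) = ∅ ∈ τ ✓.
  V = {[96]}: π^{-1}(V) = {96} ∉ τ ✗.
  V = {[97=98]}: π^{-1}(V) = {97, 98} ∈ τ ✓.
  V = {[96], [97=98]}: π^{-1}(V) = {96, 97, 98} ∈ τ ✓.
Open sets in the quotient: τ_Q = {{}, {[97=98]}, {[96], [97=98]}} (3 elements).


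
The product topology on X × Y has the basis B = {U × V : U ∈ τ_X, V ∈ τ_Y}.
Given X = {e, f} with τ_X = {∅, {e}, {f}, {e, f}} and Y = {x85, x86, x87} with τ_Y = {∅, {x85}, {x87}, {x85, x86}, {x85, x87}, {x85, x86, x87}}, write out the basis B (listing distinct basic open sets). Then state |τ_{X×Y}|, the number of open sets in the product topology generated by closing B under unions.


Basis B = {∅ × ∅, {e} × {x85}, {e} × {x87}, {f} × {x85}, {f} × {x87}, {e} × {x85, x86}, {e} × {x85, x87}, {e, f} × {x85}, {e, f} × {x87}, {f} × {x85, x86}, {f} × {x85, x87}, {e} × {x85, x86, x87}, {f} × {x85, x86, x87}, {e, f} × {x85, x86}, {e, f} × {x85, x87}, {e, f} × {x85, x86, x87}}; |τ_{X×Y}| = 36.

Enumerate products U × V with U ∈ τ_X, V ∈ τ_Y (deduplicated):
  ∅ × ∅ = {} (∅)
  {e} × {x85} = {(e,x85)}
  {e} × {x87} = {(e,x87)}
  {f} × {x85} = {(f,x85)}
  {f} × {x87} = {(f,x87)}
  {e} × {x85, x86} = {(e,x85), (e,x86)}
  {e} × {x85, x87} = {(e,x85), (e,x87)}
  {e, f} × {x85} = {(e,x85), (f,x85)}
  {e, f} × {x87} = {(e,x87), (f,x87)}
  {f} × {x85, x86} = {(f,x85), (f,x86)}
  {f} × {x85, x87} = {(f,x85), (f,x87)}
  {e} × {x85, x86, x87} = {(e,x85), (e,x86), (e,x87)}
  {f} × {x85, x86, x87} = {(f,x85), (f,x86), (f,x87)}
  {e, f} × {x85, x86} = {(e,x85), (e,x86), (f,x85), (f,x86)}
  {e, f} × {x85, x87} = {(e,x85), (e,x87), (f,x85), (f,x87)}
  {e, f} × {x85, x86, x87} = {(e,x85), (e,x86), (e,x87), (f,x85), (f,x86), (f,x87)}
These 16 distinct sets form the basis B.
Close under arbitrary unions to get τ_{X×Y}; counting gives |τ_{X×Y}| = 36.


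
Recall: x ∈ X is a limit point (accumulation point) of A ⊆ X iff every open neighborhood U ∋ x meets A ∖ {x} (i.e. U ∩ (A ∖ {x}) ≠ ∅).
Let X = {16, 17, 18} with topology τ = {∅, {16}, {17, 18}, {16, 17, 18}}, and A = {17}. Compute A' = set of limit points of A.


A' = {18}

For each x ∈ X, list the open sets U ∈ τ with x ∈ U, then check whether U ∩ (A ∖ {x}) ≠ ∅ for every such U.
  x = 16: open {16} ∋ x has {16} ∩ (A ∖ {16}) = ∅, so x is NOT a limit point.
  x = 17: open {17, 18} ∋ x has {17, 18} ∩ (A ∖ {17}) = ∅, so x is NOT a limit point.
  x = 18: opens ∋ x are {17, 18}, {16, 17, 18}; each meets A ∖ {18}, so x IS a limit point.
Collecting: A' = {18}.


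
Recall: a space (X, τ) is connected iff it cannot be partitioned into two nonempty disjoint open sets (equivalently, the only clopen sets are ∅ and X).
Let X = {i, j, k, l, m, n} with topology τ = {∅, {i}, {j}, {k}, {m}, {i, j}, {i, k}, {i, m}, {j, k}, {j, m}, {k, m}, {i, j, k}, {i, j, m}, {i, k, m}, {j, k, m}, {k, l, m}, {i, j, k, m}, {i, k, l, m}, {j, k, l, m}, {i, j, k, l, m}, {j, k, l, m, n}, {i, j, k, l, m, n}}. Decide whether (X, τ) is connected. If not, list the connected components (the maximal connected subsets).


(X, τ) is disconnected; components = [{i}, {j, k, l, m, n}].

Find clopen sets (U ∈ τ with X ∖ U ∈ τ):
  U = ∅, X ∖ U = {i, j, k, l, m, n} — both open, so U is clopen.
  U = {i}, X ∖ U = {j, k, l, m, n} — both open, so U is clopen.
  U = {j, k, l, m, n}, X ∖ U = {i} — both open, so U is clopen.
  U = {i, j, k, l, m, n}, X ∖ U = ∅ — both open, so U is clopen.
Nontrivial clopen(s) exist: e.g. {j, k, l, m, n}. So (X, τ) is disconnected.
Compute connected components by grouping points that agree on all clopens:
  component: {i}
  component: {j, k, l, m, n}


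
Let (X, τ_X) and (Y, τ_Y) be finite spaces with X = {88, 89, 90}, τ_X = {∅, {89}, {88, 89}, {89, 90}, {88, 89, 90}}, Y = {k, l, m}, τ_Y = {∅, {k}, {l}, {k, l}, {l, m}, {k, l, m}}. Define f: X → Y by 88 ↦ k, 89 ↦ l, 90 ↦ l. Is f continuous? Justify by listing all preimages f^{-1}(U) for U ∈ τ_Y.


f is NOT continuous.

Compute f^{-1}(U) for each U ∈ τ_Y:
  U = ∅: f^{-1}(U) = ∅ ∈ τ_X ✓.
  U = {k}: f^{-1}(U) = {88} ∉ τ_X ✗.
  U = {l}: f^{-1}(U) = {89, 90} ∈ τ_X ✓.
  U = {k, l}: f^{-1}(U) = {88, 89, 90} ∈ τ_X ✓.
  U = {l, m}: f^{-1}(U) = {89, 90} ∈ τ_X ✓.
  U = {k, l, m}: f^{-1}(U) = {88, 89, 90} ∈ τ_X ✓.
Found U = {k} with f^{-1}(U) = {88} not in τ_X. Therefore f is NOT continuous.


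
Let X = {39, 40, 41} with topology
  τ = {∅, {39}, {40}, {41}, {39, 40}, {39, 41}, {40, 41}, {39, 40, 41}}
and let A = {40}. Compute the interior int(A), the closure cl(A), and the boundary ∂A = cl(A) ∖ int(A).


int(A) = {40}, cl(A) = {40}, ∂A = ∅.

Closed sets in (X, τ) are complements of opens:
  closed(X, τ) = {∅, {39}, {40}, {41}, {39, 40}, {39, 41}, {40, 41}, {39, 40, 41}}.
int(A) = ⋃ {U ∈ τ : U ⊆ A}. Opens contained in A: ∅, {40}.
Taking the union of these: int(A) = {40}.
cl(A) = ⋂ {C closed : A ⊆ C}. Closed sets containing A: {40}, {39, 40}, {40, 41}, {39, 40, 41}.
Intersecting these: cl(A) = {40}.
∂A = cl(A) ∖ int(A) = {40} ∖ {40} = ∅.


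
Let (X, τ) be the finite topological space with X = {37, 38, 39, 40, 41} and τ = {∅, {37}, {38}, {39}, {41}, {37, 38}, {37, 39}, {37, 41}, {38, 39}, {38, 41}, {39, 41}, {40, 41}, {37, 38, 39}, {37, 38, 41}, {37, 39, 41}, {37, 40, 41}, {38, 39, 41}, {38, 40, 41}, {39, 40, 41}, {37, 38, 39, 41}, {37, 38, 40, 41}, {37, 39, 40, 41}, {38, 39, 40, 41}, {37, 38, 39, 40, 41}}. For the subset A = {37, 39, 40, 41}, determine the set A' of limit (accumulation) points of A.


A' = {40}

For each x ∈ X, list the open sets U ∈ τ with x ∈ U, then check whether U ∩ (A ∖ {x}) ≠ ∅ for every such U.
  x = 37: open {37} ∋ x has {37} ∩ (A ∖ {37}) = ∅, so x is NOT a limit point.
  x = 38: open {38} ∋ x has {38} ∩ (A ∖ {38}) = ∅, so x is NOT a limit point.
  x = 39: open {39} ∋ x has {39} ∩ (A ∖ {39}) = ∅, so x is NOT a limit point.
  x = 40: opens ∋ x are {40, 41}, {37, 40, 41}, {38, 40, 41}, {39, 40, 41}, {37, 38, 40, 41}, {37, 39, 40, 41}, {38, 39, 40, 41}, {37, 38, 39, 40, 41}; each meets A ∖ {40}, so x IS a limit point.
  x = 41: open {41} ∋ x has {41} ∩ (A ∖ {41}) = ∅, so x is NOT a limit point.
Collecting: A' = {40}.


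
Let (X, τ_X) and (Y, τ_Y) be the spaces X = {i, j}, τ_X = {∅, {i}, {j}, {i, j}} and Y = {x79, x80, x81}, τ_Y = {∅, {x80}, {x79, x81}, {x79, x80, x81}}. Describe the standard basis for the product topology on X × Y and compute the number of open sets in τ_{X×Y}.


Basis B = {∅ × ∅, {i} × {x80}, {j} × {x80}, {i} × {x79, x81}, {i, j} × {x80}, {j} × {x79, x81}, {i} × {x79, x80, x81}, {j} × {x79, x80, x81}, {i, j} × {x79, x81}, {i, j} × {x79, x80, x81}}; |τ_{X×Y}| = 16.

Enumerate products U × V with U ∈ τ_X, V ∈ τ_Y (deduplicated):
  ∅ × ∅ = {} (∅)
  {i} × {x80} = {(i,x80)}
  {j} × {x80} = {(j,x80)}
  {i} × {x79, x81} = {(i,x79), (i,x81)}
  {i, j} × {x80} = {(i,x80), (j,x80)}
  {j} × {x79, x81} = {(j,x79), (j,x81)}
  {i} × {x79, x80, x81} = {(i,x79), (i,x80), (i,x81)}
  {j} × {x79, x80, x81} = {(j,x79), (j,x80), (j,x81)}
  {i, j} × {x79, x81} = {(i,x79), (i,x81), (j,x79), (j,x81)}
  {i, j} × {x79, x80, x81} = {(i,x79), (i,x80), (i,x81), (j,x79), (j,x80), (j,x81)}
These 10 distinct sets form the basis B.
Close under arbitrary unions to get τ_{X×Y}; counting gives |τ_{X×Y}| = 16.


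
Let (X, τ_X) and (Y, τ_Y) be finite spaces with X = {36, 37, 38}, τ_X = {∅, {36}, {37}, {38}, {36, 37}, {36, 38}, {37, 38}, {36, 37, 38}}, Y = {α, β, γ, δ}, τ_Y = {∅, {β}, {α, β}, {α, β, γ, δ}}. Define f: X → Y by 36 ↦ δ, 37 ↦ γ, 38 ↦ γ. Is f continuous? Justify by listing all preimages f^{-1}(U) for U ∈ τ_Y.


f IS continuous.

Compute f^{-1}(U) for each U ∈ τ_Y:
  U = ∅: f^{-1}(U) = ∅ ∈ τ_X ✓.
  U = {β}: f^{-1}(U) = ∅ ∈ τ_X ✓.
  U = {α, β}: f^{-1}(U) = ∅ ∈ τ_X ✓.
  U = {α, β, γ, δ}: f^{-1}(U) = {36, 37, 38} ∈ τ_X ✓.
Every preimage lies in τ_X, so f IS continuous.


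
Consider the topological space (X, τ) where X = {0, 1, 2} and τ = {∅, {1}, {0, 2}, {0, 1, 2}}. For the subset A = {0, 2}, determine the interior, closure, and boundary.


int(A) = {0, 2}, cl(A) = {0, 2}, ∂A = ∅.

Closed sets in (X, τ) are complements of opens:
  closed(X, τ) = {∅, {1}, {0, 2}, {0, 1, 2}}.
int(A) = ⋃ {U ∈ τ : U ⊆ A}. Opens contained in A: ∅, {0, 2}.
Taking the union of these: int(A) = {0, 2}.
cl(A) = ⋂ {C closed : A ⊆ C}. Closed sets containing A: {0, 2}, {0, 1, 2}.
Intersecting these: cl(A) = {0, 2}.
∂A = cl(A) ∖ int(A) = {0, 2} ∖ {0, 2} = ∅.


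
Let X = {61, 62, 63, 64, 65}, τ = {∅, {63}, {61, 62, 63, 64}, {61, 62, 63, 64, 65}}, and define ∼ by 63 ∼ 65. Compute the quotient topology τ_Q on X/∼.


X/∼ = {[61], [62], [63=65], [64]}; |τ_Q| = 2.

Equivalence classes: [61], [62], [63=65], [64].
Quotient map π: X → X/∼ sends 61 ↦ [61], 62 ↦ [62], 63 ↦ [63=65], 64 ↦ [64], 65 ↦ [63=65].
For each subset V ⊆ X/∼, compute π^{-1}(V) ⊆ X and check whether π^{-1}(V) ∈ τ. V is open in τ_Q iff π^{-1}(V) ∈ τ.
  V = {}: π^{-1}(V) = ∅ ∈ τ ✓.
  V = {[61]}: π^{-1}(V) = {61} ∉ τ ✗.
  V = {[62]}: π^{-1}(V) = {62} ∉ τ ✗.
  V = {[61], [62]}: π^{-1}(V) = {61, 62} ∉ τ ✗.
  V = {[63=65]}: π^{-1}(V) = {63, 65} ∉ τ ✗.
  V = {[61], [63=65]}: π^{-1}(V) = {61, 63, 65} ∉ τ ✗.
  V = {[62], [63=65]}: π^{-1}(V) = {62, 63, 65} ∉ τ ✗.
  V = {[61], [62], [63=65]}: π^{-1}(V) = {61, 62, 63, 65} ∉ τ ✗.
  V = {[64]}: π^{-1}(V) = {64} ∉ τ ✗.
  V = {[61], [64]}: π^{-1}(V) = {61, 64} ∉ τ ✗.
  V = {[62], [64]}: π^{-1}(V) = {62, 64} ∉ τ ✗.
  V = {[61], [62], [64]}: π^{-1}(V) = {61, 62, 64} ∉ τ ✗.
  V = {[63=65], [64]}: π^{-1}(V) = {63, 64, 65} ∉ τ ✗.
  V = {[61], [63=65], [64]}: π^{-1}(V) = {61, 63, 64, 65} ∉ τ ✗.
  V = {[62], [63=65], [64]}: π^{-1}(V) = {62, 63, 64, 65} ∉ τ ✗.
  V = {[61], [62], [63=65], [64]}: π^{-1}(V) = {61, 62, 63, 64, 65} ∈ τ ✓.
Open sets in the quotient: τ_Q = {{}, {[61], [62], [63=65], [64]}} (2 elements).


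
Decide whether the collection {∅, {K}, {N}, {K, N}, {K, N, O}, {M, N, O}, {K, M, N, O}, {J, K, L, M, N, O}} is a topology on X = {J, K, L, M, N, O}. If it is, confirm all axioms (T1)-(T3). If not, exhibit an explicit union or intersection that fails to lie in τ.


τ is NOT a topology on X.

Axiom (T1): ∅ ∈ τ? Yes; X ∈ τ? Yes.
Axiom (T2/T3): check pairwise unions and intersections of members of τ.
Counterexample for (T3): {K, N, O} ∩ {M, N, O} = {N, O} ∉ τ. Therefore τ is NOT a topology.


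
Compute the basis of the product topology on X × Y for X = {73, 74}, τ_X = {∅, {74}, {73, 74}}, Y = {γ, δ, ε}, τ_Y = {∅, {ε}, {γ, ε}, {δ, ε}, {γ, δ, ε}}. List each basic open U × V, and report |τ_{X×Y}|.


Basis B = {∅ × ∅, {74} × {ε}, {73, 74} × {ε}, {74} × {γ, ε}, {74} × {δ, ε}, {74} × {γ, δ, ε}, {73, 74} × {γ, ε}, {73, 74} × {δ, ε}, {73, 74} × {γ, δ, ε}}; |τ_{X×Y}| = 14.

Enumerate products U × V with U ∈ τ_X, V ∈ τ_Y (deduplicated):
  ∅ × ∅ = {} (∅)
  {74} × {ε} = {(74,ε)}
  {73, 74} × {ε} = {(73,ε), (74,ε)}
  {74} × {γ, ε} = {(74,γ), (74,ε)}
  {74} × {δ, ε} = {(74,δ), (74,ε)}
  {74} × {γ, δ, ε} = {(74,γ), (74,δ), (74,ε)}
  {73, 74} × {γ, ε} = {(73,γ), (73,ε), (74,γ), (74,ε)}
  {73, 74} × {δ, ε} = {(73,δ), (73,ε), (74,δ), (74,ε)}
  {73, 74} × {γ, δ, ε} = {(73,γ), (73,δ), (73,ε), (74,γ), (74,δ), (74,ε)}
These 9 distinct sets form the basis B.
Close under arbitrary unions to get τ_{X×Y}; counting gives |τ_{X×Y}| = 14.


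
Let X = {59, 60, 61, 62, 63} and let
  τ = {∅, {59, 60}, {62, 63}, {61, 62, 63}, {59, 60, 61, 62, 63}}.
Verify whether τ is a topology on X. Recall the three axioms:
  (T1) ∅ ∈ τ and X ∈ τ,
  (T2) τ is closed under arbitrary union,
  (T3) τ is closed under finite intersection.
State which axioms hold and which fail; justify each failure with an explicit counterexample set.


τ is NOT a topology on X.

Axiom (T1): ∅ ∈ τ? Yes; X ∈ τ? Yes.
Axiom (T2/T3): check pairwise unions and intersections of members of τ.
Counterexample for (T2): {59, 60} ∪ {62, 63} = {59, 60, 62, 63} ∉ τ. Therefore τ is NOT a topology.


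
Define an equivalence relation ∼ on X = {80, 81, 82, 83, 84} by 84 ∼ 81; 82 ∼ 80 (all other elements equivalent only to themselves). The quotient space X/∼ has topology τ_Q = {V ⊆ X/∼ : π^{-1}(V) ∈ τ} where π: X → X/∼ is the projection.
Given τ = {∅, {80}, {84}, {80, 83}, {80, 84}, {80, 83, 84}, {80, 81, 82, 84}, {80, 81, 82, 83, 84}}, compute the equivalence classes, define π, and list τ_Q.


X/∼ = {[80=82], [81=84], [83]}; |τ_Q| = 3.

Equivalence classes: [80=82], [81=84], [83].
Quotient map π: X → X/∼ sends 80 ↦ [80=82], 81 ↦ [81=84], 82 ↦ [80=82], 83 ↦ [83], 84 ↦ [81=84].
For each subset V ⊆ X/∼, compute π^{-1}(V) ⊆ X and check whether π^{-1}(V) ∈ τ. V is open in τ_Q iff π^{-1}(V) ∈ τ.
  V = {}: π^{-1}(V) = ∅ ∈ τ ✓.
  V = {[80=82]}: π^{-1}(V) = {80, 82} ∉ τ ✗.
  V = {[81=84]}: π^{-1}(V) = {81, 84} ∉ τ ✗.
  V = {[80=82], [81=84]}: π^{-1}(V) = {80, 81, 82, 84} ∈ τ ✓.
  V = {[83]}: π^{-1}(V) = {83} ∉ τ ✗.
  V = {[80=82], [83]}: π^{-1}(V) = {80, 82, 83} ∉ τ ✗.
  V = {[81=84], [83]}: π^{-1}(V) = {81, 83, 84} ∉ τ ✗.
  V = {[80=82], [81=84], [83]}: π^{-1}(V) = {80, 81, 82, 83, 84} ∈ τ ✓.
Open sets in the quotient: τ_Q = {{}, {[80=82], [81=84]}, {[80=82], [81=84], [83]}} (3 elements).


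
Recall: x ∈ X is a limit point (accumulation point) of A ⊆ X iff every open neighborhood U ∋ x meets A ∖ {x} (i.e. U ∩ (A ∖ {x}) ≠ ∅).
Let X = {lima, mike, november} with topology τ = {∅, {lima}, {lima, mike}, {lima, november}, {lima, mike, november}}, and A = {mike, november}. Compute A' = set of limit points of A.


A' = ∅

For each x ∈ X, list the open sets U ∈ τ with x ∈ U, then check whether U ∩ (A ∖ {x}) ≠ ∅ for every such U.
  x = lima: open {lima} ∋ x has {lima} ∩ (A ∖ {lima}) = ∅, so x is NOT a limit point.
  x = mike: open {lima, mike} ∋ x has {lima, mike} ∩ (A ∖ {mike}) = ∅, so x is NOT a limit point.
  x = november: open {lima, november} ∋ x has {lima, november} ∩ (A ∖ {november}) = ∅, so x is NOT a limit point.
Collecting: A' = ∅.


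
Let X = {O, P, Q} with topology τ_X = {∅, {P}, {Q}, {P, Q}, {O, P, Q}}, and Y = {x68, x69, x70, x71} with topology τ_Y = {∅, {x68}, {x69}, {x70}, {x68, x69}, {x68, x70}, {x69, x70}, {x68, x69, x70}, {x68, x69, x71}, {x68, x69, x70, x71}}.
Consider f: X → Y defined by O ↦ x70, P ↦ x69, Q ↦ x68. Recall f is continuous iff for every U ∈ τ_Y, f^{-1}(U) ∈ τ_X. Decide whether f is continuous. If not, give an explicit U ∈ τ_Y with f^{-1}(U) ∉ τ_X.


f is NOT continuous.

Compute f^{-1}(U) for each U ∈ τ_Y:
  U = ∅: f^{-1}(U) = ∅ ∈ τ_X ✓.
  U = {x68}: f^{-1}(U) = {Q} ∈ τ_X ✓.
  U = {x69}: f^{-1}(U) = {P} ∈ τ_X ✓.
  U = {x70}: f^{-1}(U) = {O} ∉ τ_X ✗.
  U = {x68, x69}: f^{-1}(U) = {P, Q} ∈ τ_X ✓.
  U = {x68, x70}: f^{-1}(U) = {O, Q} ∉ τ_X ✗.
  U = {x69, x70}: f^{-1}(U) = {O, P} ∉ τ_X ✗.
  U = {x68, x69, x70}: f^{-1}(U) = {O, P, Q} ∈ τ_X ✓.
  U = {x68, x69, x71}: f^{-1}(U) = {P, Q} ∈ τ_X ✓.
  U = {x68, x69, x70, x71}: f^{-1}(U) = {O, P, Q} ∈ τ_X ✓.
Found U = {x70} with f^{-1}(U) = {O} not in τ_X. Therefore f is NOT continuous.


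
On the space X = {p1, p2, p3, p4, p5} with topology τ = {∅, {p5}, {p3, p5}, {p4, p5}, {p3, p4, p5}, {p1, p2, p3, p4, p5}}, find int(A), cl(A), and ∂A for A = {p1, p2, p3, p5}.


int(A) = {p3, p5}, cl(A) = {p1, p2, p3, p4, p5}, ∂A = {p1, p2, p4}.

Closed sets in (X, τ) are complements of opens:
  closed(X, τ) = {∅, {p1, p2}, {p1, p2, p3}, {p1, p2, p4}, {p1, p2, p3, p4}, {p1, p2, p3, p4, p5}}.
int(A) = ⋃ {U ∈ τ : U ⊆ A}. Opens contained in A: ∅, {p5}, {p3, p5}.
Taking the union of these: int(A) = {p3, p5}.
cl(A) = ⋂ {C closed : A ⊆ C}. Closed sets containing A: {p1, p2, p3, p4, p5}.
Intersecting these: cl(A) = {p1, p2, p3, p4, p5}.
∂A = cl(A) ∖ int(A) = {p1, p2, p3, p4, p5} ∖ {p3, p5} = {p1, p2, p4}.


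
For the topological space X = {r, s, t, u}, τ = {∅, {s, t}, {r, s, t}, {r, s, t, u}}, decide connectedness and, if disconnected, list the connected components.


(X, τ) is connected.

Find clopen sets (U ∈ τ with X ∖ U ∈ τ):
  U = ∅, X ∖ U = {r, s, t, u} — both open, so U is clopen.
  U = {r, s, t, u}, X ∖ U = ∅ — both open, so U is clopen.
Only trivial clopens (∅ and X) exist, so (X, τ) is connected.
Compute connected components by grouping points that agree on all clopens:
  component: {r, s, t, u}


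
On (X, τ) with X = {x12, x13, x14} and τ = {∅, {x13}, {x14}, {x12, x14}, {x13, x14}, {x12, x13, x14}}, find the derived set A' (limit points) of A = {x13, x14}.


A' = {x12}

For each x ∈ X, list the open sets U ∈ τ with x ∈ U, then check whether U ∩ (A ∖ {x}) ≠ ∅ for every such U.
  x = x12: opens ∋ x are {x12, x14}, {x12, x13, x14}; each meets A ∖ {x12}, so x IS a limit point.
  x = x13: open {x13} ∋ x has {x13} ∩ (A ∖ {x13}) = ∅, so x is NOT a limit point.
  x = x14: open {x14} ∋ x has {x14} ∩ (A ∖ {x14}) = ∅, so x is NOT a limit point.
Collecting: A' = {x12}.


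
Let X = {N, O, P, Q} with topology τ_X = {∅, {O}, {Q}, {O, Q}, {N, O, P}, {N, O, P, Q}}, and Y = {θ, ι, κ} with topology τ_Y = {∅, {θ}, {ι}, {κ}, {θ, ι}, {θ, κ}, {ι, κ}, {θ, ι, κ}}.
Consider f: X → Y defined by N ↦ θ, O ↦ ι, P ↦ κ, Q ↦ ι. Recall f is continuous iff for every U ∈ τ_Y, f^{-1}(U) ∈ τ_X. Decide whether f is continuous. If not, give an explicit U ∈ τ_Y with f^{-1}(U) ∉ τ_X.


f is NOT continuous.

Compute f^{-1}(U) for each U ∈ τ_Y:
  U = ∅: f^{-1}(U) = ∅ ∈ τ_X ✓.
  U = {θ}: f^{-1}(U) = {N} ∉ τ_X ✗.
  U = {ι}: f^{-1}(U) = {O, Q} ∈ τ_X ✓.
  U = {κ}: f^{-1}(U) = {P} ∉ τ_X ✗.
  U = {θ, ι}: f^{-1}(U) = {N, O, Q} ∉ τ_X ✗.
  U = {θ, κ}: f^{-1}(U) = {N, P} ∉ τ_X ✗.
  U = {ι, κ}: f^{-1}(U) = {O, P, Q} ∉ τ_X ✗.
  U = {θ, ι, κ}: f^{-1}(U) = {N, O, P, Q} ∈ τ_X ✓.
Found U = {θ} with f^{-1}(U) = {N} not in τ_X. Therefore f is NOT continuous.


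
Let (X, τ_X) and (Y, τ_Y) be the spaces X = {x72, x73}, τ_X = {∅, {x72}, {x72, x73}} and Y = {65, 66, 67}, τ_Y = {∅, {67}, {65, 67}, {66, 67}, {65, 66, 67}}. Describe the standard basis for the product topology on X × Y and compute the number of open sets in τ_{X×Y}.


Basis B = {∅ × ∅, {x72} × {67}, {x72} × {65, 67}, {x72} × {66, 67}, {x72, x73} × {67}, {x72} × {65, 66, 67}, {x72, x73} × {65, 67}, {x72, x73} × {66, 67}, {x72, x73} × {65, 66, 67}}; |τ_{X×Y}| = 14.

Enumerate products U × V with U ∈ τ_X, V ∈ τ_Y (deduplicated):
  ∅ × ∅ = {} (∅)
  {x72} × {67} = {(x72,67)}
  {x72} × {65, 67} = {(x72,65), (x72,67)}
  {x72} × {66, 67} = {(x72,66), (x72,67)}
  {x72, x73} × {67} = {(x72,67), (x73,67)}
  {x72} × {65, 66, 67} = {(x72,65), (x72,66), (x72,67)}
  {x72, x73} × {65, 67} = {(x72,65), (x72,67), (x73,65), (x73,67)}
  {x72, x73} × {66, 67} = {(x72,66), (x72,67), (x73,66), (x73,67)}
  {x72, x73} × {65, 66, 67} = {(x72,65), (x72,66), (x72,67), (x73,65), (x73,66), (x73,67)}
These 9 distinct sets form the basis B.
Close under arbitrary unions to get τ_{X×Y}; counting gives |τ_{X×Y}| = 14.


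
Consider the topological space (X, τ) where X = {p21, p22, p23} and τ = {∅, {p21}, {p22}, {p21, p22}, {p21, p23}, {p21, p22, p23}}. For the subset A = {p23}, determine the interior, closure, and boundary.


int(A) = ∅, cl(A) = {p23}, ∂A = {p23}.

Closed sets in (X, τ) are complements of opens:
  closed(X, τ) = {∅, {p22}, {p23}, {p21, p23}, {p22, p23}, {p21, p22, p23}}.
int(A) = ⋃ {U ∈ τ : U ⊆ A}. Opens contained in A: ∅.
Taking the union of these: int(A) = ∅.
cl(A) = ⋂ {C closed : A ⊆ C}. Closed sets containing A: {p23}, {p21, p23}, {p22, p23}, {p21, p22, p23}.
Intersecting these: cl(A) = {p23}.
∂A = cl(A) ∖ int(A) = {p23} ∖ ∅ = {p23}.


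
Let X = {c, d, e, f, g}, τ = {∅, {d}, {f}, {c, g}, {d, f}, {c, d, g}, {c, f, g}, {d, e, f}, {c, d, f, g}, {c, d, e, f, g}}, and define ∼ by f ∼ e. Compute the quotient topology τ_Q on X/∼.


X/∼ = {[c], [d], [e=f], [g]}; |τ_Q| = 6.

Equivalence classes: [c], [d], [e=f], [g].
Quotient map π: X → X/∼ sends c ↦ [c], d ↦ [d], e ↦ [e=f], f ↦ [e=f], g ↦ [g].
For each subset V ⊆ X/∼, compute π^{-1}(V) ⊆ X and check whether π^{-1}(V) ∈ τ. V is open in τ_Q iff π^{-1}(V) ∈ τ.
  V = {}: π^{-1}(V) = ∅ ∈ τ ✓.
  V = {[c]}: π^{-1}(V) = {c} ∉ τ ✗.
  V = {[d]}: π^{-1}(V) = {d} ∈ τ ✓.
  V = {[c], [d]}: π^{-1}(V) = {c, d} ∉ τ ✗.
  V = {[e=f]}: π^{-1}(V) = {e, f} ∉ τ ✗.
  V = {[c], [e=f]}: π^{-1}(V) = {c, e, f} ∉ τ ✗.
  V = {[d], [e=f]}: π^{-1}(V) = {d, e, f} ∈ τ ✓.
  V = {[c], [d], [e=f]}: π^{-1}(V) = {c, d, e, f} ∉ τ ✗.
  V = {[g]}: π^{-1}(V) = {g} ∉ τ ✗.
  V = {[c], [g]}: π^{-1}(V) = {c, g} ∈ τ ✓.
  V = {[d], [g]}: π^{-1}(V) = {d, g} ∉ τ ✗.
  V = {[c], [d], [g]}: π^{-1}(V) = {c, d, g} ∈ τ ✓.
  V = {[e=f], [g]}: π^{-1}(V) = {e, f, g} ∉ τ ✗.
  V = {[c], [e=f], [g]}: π^{-1}(V) = {c, e, f, g} ∉ τ ✗.
  V = {[d], [e=f], [g]}: π^{-1}(V) = {d, e, f, g} ∉ τ ✗.
  V = {[c], [d], [e=f], [g]}: π^{-1}(V) = {c, d, e, f, g} ∈ τ ✓.
Open sets in the quotient: τ_Q = {{}, {[d]}, {[d], [e=f]}, {[c], [g]}, {[c], [d], [g]}, {[c], [d], [e=f], [g]}} (6 elements).


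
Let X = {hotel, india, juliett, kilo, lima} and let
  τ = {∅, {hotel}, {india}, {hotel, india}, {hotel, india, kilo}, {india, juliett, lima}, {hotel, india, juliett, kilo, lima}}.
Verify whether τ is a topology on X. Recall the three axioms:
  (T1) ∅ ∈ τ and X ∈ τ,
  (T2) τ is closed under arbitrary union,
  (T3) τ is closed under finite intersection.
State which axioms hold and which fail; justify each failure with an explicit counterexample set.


τ is NOT a topology on X.

Axiom (T1): ∅ ∈ τ? Yes; X ∈ τ? Yes.
Axiom (T2/T3): check pairwise unions and intersections of members of τ.
Counterexample for (T2): {hotel} ∪ {india, juliett, lima} = {hotel, india, juliett, lima} ∉ τ. Therefore τ is NOT a topology.


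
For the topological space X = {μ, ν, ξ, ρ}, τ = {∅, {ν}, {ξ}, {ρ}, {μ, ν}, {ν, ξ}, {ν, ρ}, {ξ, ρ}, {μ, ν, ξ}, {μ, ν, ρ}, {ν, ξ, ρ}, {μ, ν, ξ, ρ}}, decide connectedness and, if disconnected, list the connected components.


(X, τ) is disconnected; components = [{ξ}, {ρ}, {μ, ν}].

Find clopen sets (U ∈ τ with X ∖ U ∈ τ):
  U = ∅, X ∖ U = {μ, ν, ξ, ρ} — both open, so U is clopen.
  U = {ξ}, X ∖ U = {μ, ν, ρ} — both open, so U is clopen.
  U = {ρ}, X ∖ U = {μ, ν, ξ} — both open, so U is clopen.
  U = {μ, ν}, X ∖ U = {ξ, ρ} — both open, so U is clopen.
  U = {ξ, ρ}, X ∖ U = {μ, ν} — both open, so U is clopen.
  U = {μ, ν, ξ}, X ∖ U = {ρ} — both open, so U is clopen.
  U = {μ, ν, ρ}, X ∖ U = {ξ} — both open, so U is clopen.
  U = {μ, ν, ξ, ρ}, X ∖ U = ∅ — both open, so U is clopen.
Nontrivial clopen(s) exist: e.g. {μ, ν, ρ}. So (X, τ) is disconnected.
Compute connected components by grouping points that agree on all clopens:
  component: {ξ}
  component: {ρ}
  component: {μ, ν}


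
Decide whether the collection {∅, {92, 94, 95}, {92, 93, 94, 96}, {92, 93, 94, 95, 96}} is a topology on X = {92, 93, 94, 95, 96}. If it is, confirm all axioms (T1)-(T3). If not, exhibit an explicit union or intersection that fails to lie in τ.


τ is NOT a topology on X.

Axiom (T1): ∅ ∈ τ? Yes; X ∈ τ? Yes.
Axiom (T2/T3): check pairwise unions and intersections of members of τ.
Counterexample for (T3): {92, 94, 95} ∩ {92, 93, 94, 96} = {92, 94} ∉ τ. Therefore τ is NOT a topology.


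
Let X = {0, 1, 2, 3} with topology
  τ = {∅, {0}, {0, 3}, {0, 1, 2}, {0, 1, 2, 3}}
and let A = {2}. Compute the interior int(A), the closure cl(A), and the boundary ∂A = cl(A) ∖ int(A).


int(A) = ∅, cl(A) = {1, 2}, ∂A = {1, 2}.

Closed sets in (X, τ) are complements of opens:
  closed(X, τ) = {∅, {3}, {1, 2}, {1, 2, 3}, {0, 1, 2, 3}}.
int(A) = ⋃ {U ∈ τ : U ⊆ A}. Opens contained in A: ∅.
Taking the union of these: int(A) = ∅.
cl(A) = ⋂ {C closed : A ⊆ C}. Closed sets containing A: {1, 2}, {1, 2, 3}, {0, 1, 2, 3}.
Intersecting these: cl(A) = {1, 2}.
∂A = cl(A) ∖ int(A) = {1, 2} ∖ ∅ = {1, 2}.


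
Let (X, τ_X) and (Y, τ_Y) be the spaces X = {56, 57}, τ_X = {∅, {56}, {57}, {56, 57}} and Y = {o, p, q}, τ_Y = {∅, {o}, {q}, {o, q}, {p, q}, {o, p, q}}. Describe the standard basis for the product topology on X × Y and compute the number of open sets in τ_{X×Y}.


Basis B = {∅ × ∅, {56} × {o}, {56} × {q}, {57} × {o}, {57} × {q}, {56} × {o, q}, {56, 57} × {o}, {56} × {p, q}, {56, 57} × {q}, {57} × {o, q}, {57} × {p, q}, {56} × {o, p, q}, {57} × {o, p, q}, {56, 57} × {o, q}, {56, 57} × {p, q}, {56, 57} × {o, p, q}}; |τ_{X×Y}| = 36.

Enumerate products U × V with U ∈ τ_X, V ∈ τ_Y (deduplicated):
  ∅ × ∅ = {} (∅)
  {56} × {o} = {(56,o)}
  {56} × {q} = {(56,q)}
  {57} × {o} = {(57,o)}
  {57} × {q} = {(57,q)}
  {56} × {o, q} = {(56,o), (56,q)}
  {56, 57} × {o} = {(56,o), (57,o)}
  {56} × {p, q} = {(56,p), (56,q)}
  {56, 57} × {q} = {(56,q), (57,q)}
  {57} × {o, q} = {(57,o), (57,q)}
  {57} × {p, q} = {(57,p), (57,q)}
  {56} × {o, p, q} = {(56,o), (56,p), (56,q)}
  {57} × {o, p, q} = {(57,o), (57,p), (57,q)}
  {56, 57} × {o, q} = {(56,o), (56,q), (57,o), (57,q)}
  {56, 57} × {p, q} = {(56,p), (56,q), (57,p), (57,q)}
  {56, 57} × {o, p, q} = {(56,o), (56,p), (56,q), (57,o), (57,p), (57,q)}
These 16 distinct sets form the basis B.
Close under arbitrary unions to get τ_{X×Y}; counting gives |τ_{X×Y}| = 36.


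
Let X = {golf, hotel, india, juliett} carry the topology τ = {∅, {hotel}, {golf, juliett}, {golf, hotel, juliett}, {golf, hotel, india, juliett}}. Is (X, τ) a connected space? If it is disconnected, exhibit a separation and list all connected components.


(X, τ) is connected.

Find clopen sets (U ∈ τ with X ∖ U ∈ τ):
  U = ∅, X ∖ U = {golf, hotel, india, juliett} — both open, so U is clopen.
  U = {golf, hotel, india, juliett}, X ∖ U = ∅ — both open, so U is clopen.
Only trivial clopens (∅ and X) exist, so (X, τ) is connected.
Compute connected components by grouping points that agree on all clopens:
  component: {golf, hotel, india, juliett}


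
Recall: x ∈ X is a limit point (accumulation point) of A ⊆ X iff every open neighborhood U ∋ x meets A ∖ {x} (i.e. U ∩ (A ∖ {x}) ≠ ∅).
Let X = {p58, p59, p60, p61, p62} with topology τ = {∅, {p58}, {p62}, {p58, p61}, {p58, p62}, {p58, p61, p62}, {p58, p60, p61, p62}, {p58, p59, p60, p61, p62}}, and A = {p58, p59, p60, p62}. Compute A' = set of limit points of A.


A' = {p59, p60, p61}

For each x ∈ X, list the open sets U ∈ τ with x ∈ U, then check whether U ∩ (A ∖ {x}) ≠ ∅ for every such U.
  x = p58: open {p58} ∋ x has {p58} ∩ (A ∖ {p58}) = ∅, so x is NOT a limit point.
  x = p59: opens ∋ x are {p58, p59, p60, p61, p62}; each meets A ∖ {p59}, so x IS a limit point.
  x = p60: opens ∋ x are {p58, p60, p61, p62}, {p58, p59, p60, p61, p62}; each meets A ∖ {p60}, so x IS a limit point.
  x = p61: opens ∋ x are {p58, p61}, {p58, p61, p62}, {p58, p60, p61, p62}, {p58, p59, p60, p61, p62}; each meets A ∖ {p61}, so x IS a limit point.
  x = p62: open {p62} ∋ x has {p62} ∩ (A ∖ {p62}) = ∅, so x is NOT a limit point.
Collecting: A' = {p59, p60, p61}.


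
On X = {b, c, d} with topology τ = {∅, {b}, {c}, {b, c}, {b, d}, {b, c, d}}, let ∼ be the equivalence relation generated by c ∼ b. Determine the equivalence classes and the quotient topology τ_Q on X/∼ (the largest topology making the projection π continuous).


X/∼ = {[b=c], [d]}; |τ_Q| = 3.

Equivalence classes: [b=c], [d].
Quotient map π: X → X/∼ sends b ↦ [b=c], c ↦ [b=c], d ↦ [d].
For each subset V ⊆ X/∼, compute π^{-1}(V) ⊆ X and check whether π^{-1}(V) ∈ τ. V is open in τ_Q iff π^{-1}(V) ∈ τ.
  V = {}: π^{-1}(V) = ∅ ∈ τ ✓.
  V = {[b=c]}: π^{-1}(V) = {b, c} ∈ τ ✓.
  V = {[d]}: π^{-1}(V) = {d} ∉ τ ✗.
  V = {[b=c], [d]}: π^{-1}(V) = {b, c, d} ∈ τ ✓.
Open sets in the quotient: τ_Q = {{}, {[b=c]}, {[b=c], [d]}} (3 elements).


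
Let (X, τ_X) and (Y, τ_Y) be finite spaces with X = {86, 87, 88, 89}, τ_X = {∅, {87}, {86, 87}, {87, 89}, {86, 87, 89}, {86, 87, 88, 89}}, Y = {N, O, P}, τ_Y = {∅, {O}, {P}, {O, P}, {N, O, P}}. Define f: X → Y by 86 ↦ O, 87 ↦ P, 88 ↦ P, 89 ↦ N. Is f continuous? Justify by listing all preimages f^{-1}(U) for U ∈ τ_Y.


f is NOT continuous.

Compute f^{-1}(U) for each U ∈ τ_Y:
  U = ∅: f^{-1}(U) = ∅ ∈ τ_X ✓.
  U = {O}: f^{-1}(U) = {86} ∉ τ_X ✗.
  U = {P}: f^{-1}(U) = {87, 88} ∉ τ_X ✗.
  U = {O, P}: f^{-1}(U) = {86, 87, 88} ∉ τ_X ✗.
  U = {N, O, P}: f^{-1}(U) = {86, 87, 88, 89} ∈ τ_X ✓.
Found U = {O} with f^{-1}(U) = {86} not in τ_X. Therefore f is NOT continuous.


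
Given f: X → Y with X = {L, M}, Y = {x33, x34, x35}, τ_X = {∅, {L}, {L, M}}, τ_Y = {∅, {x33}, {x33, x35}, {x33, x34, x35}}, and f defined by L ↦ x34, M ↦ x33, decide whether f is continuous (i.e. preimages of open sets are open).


f is NOT continuous.

Compute f^{-1}(U) for each U ∈ τ_Y:
  U = ∅: f^{-1}(U) = ∅ ∈ τ_X ✓.
  U = {x33}: f^{-1}(U) = {M} ∉ τ_X ✗.
  U = {x33, x35}: f^{-1}(U) = {M} ∉ τ_X ✗.
  U = {x33, x34, x35}: f^{-1}(U) = {L, M} ∈ τ_X ✓.
Found U = {x33} with f^{-1}(U) = {M} not in τ_X. Therefore f is NOT continuous.


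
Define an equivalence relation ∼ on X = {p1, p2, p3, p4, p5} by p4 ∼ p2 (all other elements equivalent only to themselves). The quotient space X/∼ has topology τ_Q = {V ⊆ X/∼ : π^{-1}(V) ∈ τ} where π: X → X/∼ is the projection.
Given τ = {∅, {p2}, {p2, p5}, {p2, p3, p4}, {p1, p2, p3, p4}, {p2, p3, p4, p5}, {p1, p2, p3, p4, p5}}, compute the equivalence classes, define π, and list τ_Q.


X/∼ = {[p1], [p2=p4], [p3], [p5]}; |τ_Q| = 5.

Equivalence classes: [p1], [p2=p4], [p3], [p5].
Quotient map π: X → X/∼ sends p1 ↦ [p1], p2 ↦ [p2=p4], p3 ↦ [p3], p4 ↦ [p2=p4], p5 ↦ [p5].
For each subset V ⊆ X/∼, compute π^{-1}(V) ⊆ X and check whether π^{-1}(V) ∈ τ. V is open in τ_Q iff π^{-1}(V) ∈ τ.
  V = {}: π^{-1}(V) = ∅ ∈ τ ✓.
  V = {[p1]}: π^{-1}(V) = {p1} ∉ τ ✗.
  V = {[p2=p4]}: π^{-1}(V) = {p2, p4} ∉ τ ✗.
  V = {[p1], [p2=p4]}: π^{-1}(V) = {p1, p2, p4} ∉ τ ✗.
  V = {[p3]}: π^{-1}(V) = {p3} ∉ τ ✗.
  V = {[p1], [p3]}: π^{-1}(V) = {p1, p3} ∉ τ ✗.
  V = {[p2=p4], [p3]}: π^{-1}(V) = {p2, p3, p4} ∈ τ ✓.
  V = {[p1], [p2=p4], [p3]}: π^{-1}(V) = {p1, p2, p3, p4} ∈ τ ✓.
  V = {[p5]}: π^{-1}(V) = {p5} ∉ τ ✗.
  V = {[p1], [p5]}: π^{-1}(V) = {p1, p5} ∉ τ ✗.
  V = {[p2=p4], [p5]}: π^{-1}(V) = {p2, p4, p5} ∉ τ ✗.
  V = {[p1], [p2=p4], [p5]}: π^{-1}(V) = {p1, p2, p4, p5} ∉ τ ✗.
  V = {[p3], [p5]}: π^{-1}(V) = {p3, p5} ∉ τ ✗.
  V = {[p1], [p3], [p5]}: π^{-1}(V) = {p1, p3, p5} ∉ τ ✗.
  V = {[p2=p4], [p3], [p5]}: π^{-1}(V) = {p2, p3, p4, p5} ∈ τ ✓.
  V = {[p1], [p2=p4], [p3], [p5]}: π^{-1}(V) = {p1, p2, p3, p4, p5} ∈ τ ✓.
Open sets in the quotient: τ_Q = {{}, {[p2=p4], [p3]}, {[p1], [p2=p4], [p3]}, {[p2=p4], [p3], [p5]}, {[p1], [p2=p4], [p3], [p5]}} (5 elements).


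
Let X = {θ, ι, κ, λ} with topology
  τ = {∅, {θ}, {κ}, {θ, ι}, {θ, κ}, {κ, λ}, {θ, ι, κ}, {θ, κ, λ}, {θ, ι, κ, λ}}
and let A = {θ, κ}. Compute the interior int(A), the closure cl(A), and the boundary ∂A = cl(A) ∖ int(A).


int(A) = {θ, κ}, cl(A) = {θ, ι, κ, λ}, ∂A = {ι, λ}.

Closed sets in (X, τ) are complements of opens:
  closed(X, τ) = {∅, {ι}, {λ}, {θ, ι}, {ι, λ}, {κ, λ}, {θ, ι, λ}, {ι, κ, λ}, {θ, ι, κ, λ}}.
int(A) = ⋃ {U ∈ τ : U ⊆ A}. Opens contained in A: ∅, {θ}, {κ}, {θ, κ}.
Taking the union of these: int(A) = {θ, κ}.
cl(A) = ⋂ {C closed : A ⊆ C}. Closed sets containing A: {θ, ι, κ, λ}.
Intersecting these: cl(A) = {θ, ι, κ, λ}.
∂A = cl(A) ∖ int(A) = {θ, ι, κ, λ} ∖ {θ, κ} = {ι, λ}.


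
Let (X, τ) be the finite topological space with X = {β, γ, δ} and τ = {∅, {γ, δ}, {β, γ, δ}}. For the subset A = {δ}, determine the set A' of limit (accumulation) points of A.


A' = {β, γ}

For each x ∈ X, list the open sets U ∈ τ with x ∈ U, then check whether U ∩ (A ∖ {x}) ≠ ∅ for every such U.
  x = β: opens ∋ x are {β, γ, δ}; each meets A ∖ {β}, so x IS a limit point.
  x = γ: opens ∋ x are {γ, δ}, {β, γ, δ}; each meets A ∖ {γ}, so x IS a limit point.
  x = δ: open {γ, δ} ∋ x has {γ, δ} ∩ (A ∖ {δ}) = ∅, so x is NOT a limit point.
Collecting: A' = {β, γ}.
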